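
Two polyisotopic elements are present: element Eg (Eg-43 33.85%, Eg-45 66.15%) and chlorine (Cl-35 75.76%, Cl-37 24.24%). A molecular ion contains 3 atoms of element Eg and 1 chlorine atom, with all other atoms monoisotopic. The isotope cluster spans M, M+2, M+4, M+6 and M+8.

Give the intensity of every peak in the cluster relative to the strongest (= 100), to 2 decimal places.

Element Eg pattern (n=3): 0.03878609 : 0.22738848 : 0.44436477 : 0.28946066
Chlorine pattern (n=1): 0.7576 : 0.2424
Convolve the two distributions (both contribute in 2-u steps):
  M: 0.03878609×0.7576 = 0.029384
  M+2: 0.03878609×0.2424 + 0.22738848×0.7576 = 0.181671
  M+4: 0.22738848×0.2424 + 0.44436477×0.7576 = 0.391770
  M+6: 0.44436477×0.2424 + 0.28946066×0.7576 = 0.327009
  M+8: 0.28946066×0.2424 = 0.070165
Scale to base peak (0.391770) = 100: 7.50 : 46.37 : 100.00 : 83.47 : 17.91

7.50 : 46.37 : 100.00 : 83.47 : 17.91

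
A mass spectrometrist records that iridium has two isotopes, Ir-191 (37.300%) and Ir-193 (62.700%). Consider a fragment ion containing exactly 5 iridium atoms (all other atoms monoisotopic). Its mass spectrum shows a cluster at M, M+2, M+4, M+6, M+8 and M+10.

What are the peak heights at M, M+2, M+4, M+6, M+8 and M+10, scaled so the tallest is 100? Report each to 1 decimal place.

2.1 : 17.7 : 59.5 : 100.0 : 84.0 : 28.3

The 5 Ir atoms are independent, so intensities follow the terms of (0.37300 + 0.62700)^5.
P(M) = 0.37300^5 = 0.007220
P(M+2) = 5 × 0.37300^4 × 0.62700^1 = 0.060684
P(M+4) = 10 × 0.37300^3 × 0.62700^2 = 0.204015
P(M+6) = 10 × 0.37300^2 × 0.62700^3 = 0.342942
P(M+8) = 5 × 0.37300^1 × 0.62700^4 = 0.288237
P(M+10) = 0.62700^5 = 0.096903
The M+6 peak is largest (0.342942); scaling to 100 gives 2.1 : 17.7 : 59.5 : 100.0 : 84.0 : 28.3.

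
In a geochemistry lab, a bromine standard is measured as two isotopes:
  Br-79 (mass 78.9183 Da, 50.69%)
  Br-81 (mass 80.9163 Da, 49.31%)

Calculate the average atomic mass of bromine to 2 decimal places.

Ar = Σ fᵢ·mᵢ = 0.5069 × 78.9183 + 0.4931 × 80.9163
= 40.00369 + 39.89983 = 79.90352 Da

79.90 Da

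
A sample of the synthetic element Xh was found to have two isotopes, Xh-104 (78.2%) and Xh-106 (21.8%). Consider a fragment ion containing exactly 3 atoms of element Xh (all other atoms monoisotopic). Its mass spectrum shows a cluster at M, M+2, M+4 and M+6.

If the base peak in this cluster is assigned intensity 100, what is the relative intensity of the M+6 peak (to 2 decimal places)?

Binomial terms of (0.782 + 0.218)^3: M 0.4782, M+2 0.3999, M+4 0.1115, M+6 0.0104 → M is the base peak.
P(M) = C(3,0) × 0.782^3 × 0.218^0 = 1 × 0.47821177 × 1.0000 = 0.478212 (base)
P(M+6) = C(3,3) × 0.782^0 × 0.218^3 = 1 × 1.0000 × 0.01036023 = 0.010360
Relative intensity = 0.010360 / 0.478212 × 100 = 2.17

2.17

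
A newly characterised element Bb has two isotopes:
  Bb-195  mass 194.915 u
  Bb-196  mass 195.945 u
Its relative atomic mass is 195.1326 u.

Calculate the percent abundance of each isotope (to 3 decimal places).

Bb-195: 78.874%, Bb-196: 21.126%

Writing the weighted mean with unknown fraction x of Bb-195:
194.915·x + 195.945·(1 − x) = 195.1326
(194.915 − 195.945)·x = 195.1326 − 195.945
x = -0.8124 / -1.030 = 0.78874 → 78.874% Bb-195, 21.126% Bb-196.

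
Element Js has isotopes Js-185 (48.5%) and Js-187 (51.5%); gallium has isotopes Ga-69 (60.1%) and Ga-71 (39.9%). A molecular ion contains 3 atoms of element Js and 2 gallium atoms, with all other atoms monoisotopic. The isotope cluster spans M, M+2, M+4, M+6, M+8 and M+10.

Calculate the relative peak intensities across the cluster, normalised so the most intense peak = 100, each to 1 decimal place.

12.4 : 56.0 : 100.0 : 88.1 : 38.3 : 6.6

Element Js pattern (n=3): 0.11408412 : 0.36342262 : 0.38590238 : 0.13659088
Gallium pattern (n=2): 0.361201 : 0.479598 : 0.159201
Convolve the two distributions (both contribute in 2-u steps):
  M: 0.11408412×0.361201 = 0.041207
  M+2: 0.11408412×0.479598 + 0.36342262×0.361201 = 0.185983
  M+4: 0.11408412×0.159201 + 0.36342262×0.479598 + 0.38590238×0.361201 = 0.331847
  M+6: 0.36342262×0.159201 + 0.38590238×0.479598 + 0.13659088×0.361201 = 0.292272
  M+8: 0.38590238×0.159201 + 0.13659088×0.479598 = 0.126945
  M+10: 0.13659088×0.159201 = 0.021745
Scale to base peak (0.331847) = 100: 12.4 : 56.0 : 100.0 : 88.1 : 38.3 : 6.6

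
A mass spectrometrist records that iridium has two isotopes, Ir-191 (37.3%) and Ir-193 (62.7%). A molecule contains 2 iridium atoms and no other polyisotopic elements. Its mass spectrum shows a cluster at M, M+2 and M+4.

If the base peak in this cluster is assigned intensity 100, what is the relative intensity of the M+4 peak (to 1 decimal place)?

Binomial terms of (0.373 + 0.627)^2: M 0.1391, M+2 0.4677, M+4 0.3931 → M+2 is the base peak.
P(M+2) = C(2,1) × 0.373^1 × 0.627^1 = 2 × 0.3730 × 0.6270 = 0.467742 (base)
P(M+4) = C(2,2) × 0.373^0 × 0.627^2 = 1 × 1.0000 × 0.393129 = 0.393129
Relative intensity = 0.393129 / 0.467742 × 100 = 84.0

84.0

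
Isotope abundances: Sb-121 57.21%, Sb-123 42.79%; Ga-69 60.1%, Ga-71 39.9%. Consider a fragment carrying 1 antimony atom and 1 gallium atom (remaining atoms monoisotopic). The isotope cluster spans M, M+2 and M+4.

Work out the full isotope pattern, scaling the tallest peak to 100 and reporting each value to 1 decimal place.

Antimony pattern (n=1): 0.5721 : 0.4279
Gallium pattern (n=1): 0.6010 : 0.3990
Convolve the two distributions (both contribute in 2-u steps):
  M: 0.5721×0.6010 = 0.343832
  M+2: 0.5721×0.3990 + 0.4279×0.6010 = 0.485436
  M+4: 0.4279×0.3990 = 0.170732
Scale to base peak (0.485436) = 100: 70.8 : 100.0 : 35.2

70.8 : 100.0 : 35.2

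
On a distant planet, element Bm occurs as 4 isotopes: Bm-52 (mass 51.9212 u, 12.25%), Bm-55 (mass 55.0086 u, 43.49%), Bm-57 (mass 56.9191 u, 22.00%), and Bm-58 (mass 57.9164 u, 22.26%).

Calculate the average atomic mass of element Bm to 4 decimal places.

The abundance-weighted mean is 0.1225 × 51.9212 + 0.4349 × 55.0086 + 0.2200 × 56.9191 + 0.2226 × 57.9164
= 6.36035 + 23.92324 + 12.52220 + 12.89219 = 55.69798 u

55.6980 u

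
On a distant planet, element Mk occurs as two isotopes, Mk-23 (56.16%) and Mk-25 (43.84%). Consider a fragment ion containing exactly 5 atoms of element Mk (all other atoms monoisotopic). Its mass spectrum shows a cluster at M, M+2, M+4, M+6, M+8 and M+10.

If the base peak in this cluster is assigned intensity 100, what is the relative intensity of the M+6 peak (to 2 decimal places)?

78.06

(0.5616 + 0.4384)^5 gives M 0.0559, M+2 0.2180, M+4 0.3404, M+6 0.2657, M+8 0.1037, M+10 0.0162; the largest is M+4.
P(M+4) = C(5,2) × 0.5616^3 × 0.4384^2 = 10 × 0.17712558 × 0.19219456 = 0.340426 (base)
P(M+6) = C(5,3) × 0.5616^2 × 0.4384^3 = 10 × 0.31539456 × 0.0842581 = 0.265745
Relative intensity = 0.265745 / 0.340426 × 100 = 78.06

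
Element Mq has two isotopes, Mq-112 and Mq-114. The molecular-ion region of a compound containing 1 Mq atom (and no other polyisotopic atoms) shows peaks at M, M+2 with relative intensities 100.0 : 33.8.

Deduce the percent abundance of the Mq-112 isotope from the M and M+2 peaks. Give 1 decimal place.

74.7%

If p is the fraction of Mq that is Mq-112, then I(M+2)/I(M) = [C(1,1)·p^0·(1−p)] / p^1 = 1·(1−p)/p = 33.8/100.0 = 0.3380
(1−p)/p = 0.3380/1 = 0.3380  ⇒  p = 1/(1 + 0.3380) = 0.7474
Mq-112: 74.7%, Mq-114: 25.3%.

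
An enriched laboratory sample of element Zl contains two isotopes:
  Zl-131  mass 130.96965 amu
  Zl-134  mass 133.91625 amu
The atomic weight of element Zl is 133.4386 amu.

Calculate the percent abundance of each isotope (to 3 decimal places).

Zl-131: 16.210%, Zl-134: 83.790%

Writing the weighted mean with unknown fraction x of Zl-131:
130.96965·x + 133.91625·(1 − x) = 133.4386
(130.96965 − 133.91625)·x = 133.4386 − 133.91625
x = -0.47765 / -2.94660 = 0.16210 → 16.210% Zl-131, 83.790% Zl-134.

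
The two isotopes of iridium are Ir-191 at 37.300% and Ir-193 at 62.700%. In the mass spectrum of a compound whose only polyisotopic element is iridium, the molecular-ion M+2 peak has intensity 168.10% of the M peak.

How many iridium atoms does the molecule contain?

With n Ir atoms, P(M+2)/P(M) = C(n,1)·p^(n−1)q / p^n = n·q/p = n · 0.62700/0.37300.
n = 1.6810 × 0.37300/0.62700 = 1.00 ≈ 1

1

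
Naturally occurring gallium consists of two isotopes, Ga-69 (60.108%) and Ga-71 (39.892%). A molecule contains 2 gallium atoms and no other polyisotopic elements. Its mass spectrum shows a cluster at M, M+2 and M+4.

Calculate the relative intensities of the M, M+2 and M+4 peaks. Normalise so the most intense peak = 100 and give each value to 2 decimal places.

75.34 : 100.00 : 33.18

Each Ga atom is independently Ga-69 (p = 0.60108) or Ga-71 (q = 0.39892); the cluster is the binomial expansion (p + q)^2.
P(M) = 0.60108^2 = 0.361297
P(M+2) = 2 × 0.60108^1 × 0.39892^1 = 0.479566
P(M+4) = 0.39892^2 = 0.159137
The M+2 peak is largest (0.479566); scaling to 100 gives 75.34 : 100.00 : 33.18.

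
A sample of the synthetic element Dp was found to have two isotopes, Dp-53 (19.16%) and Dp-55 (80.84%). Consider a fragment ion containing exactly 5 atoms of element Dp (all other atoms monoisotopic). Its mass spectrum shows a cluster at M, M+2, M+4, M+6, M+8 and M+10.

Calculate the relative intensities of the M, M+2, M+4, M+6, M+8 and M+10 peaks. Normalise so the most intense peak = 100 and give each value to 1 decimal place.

Expanding (0.1916 + 0.8084)^5:
P(M) = 0.1916^5 = 0.000258
P(M+2) = 5 × 0.1916^4 × 0.8084^1 = 0.005447
P(M+4) = 10 × 0.1916^3 × 0.8084^2 = 0.045966
P(M+6) = 10 × 0.1916^2 × 0.8084^3 = 0.193941
P(M+8) = 5 × 0.1916^1 × 0.8084^4 = 0.409139
P(M+10) = 0.8084^5 = 0.345248
The M+8 peak is largest (0.409139); scaling to 100 gives 0.1 : 1.3 : 11.2 : 47.4 : 100.0 : 84.4.

0.1 : 1.3 : 11.2 : 47.4 : 100.0 : 84.4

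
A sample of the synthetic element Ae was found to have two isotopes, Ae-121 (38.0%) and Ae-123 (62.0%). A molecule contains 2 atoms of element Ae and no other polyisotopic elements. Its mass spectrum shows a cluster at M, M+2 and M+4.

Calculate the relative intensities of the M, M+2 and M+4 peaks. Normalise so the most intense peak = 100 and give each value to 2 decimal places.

The 2 Ae atoms are independent, so intensities follow the terms of (0.380 + 0.620)^2.
P(M) = 0.380^2 = 0.144400
P(M+2) = 2 × 0.380^1 × 0.620^1 = 0.471200
P(M+4) = 0.620^2 = 0.384400
The M+2 peak is largest (0.471200); scaling to 100 gives 30.65 : 100.00 : 81.58.

30.65 : 100.00 : 81.58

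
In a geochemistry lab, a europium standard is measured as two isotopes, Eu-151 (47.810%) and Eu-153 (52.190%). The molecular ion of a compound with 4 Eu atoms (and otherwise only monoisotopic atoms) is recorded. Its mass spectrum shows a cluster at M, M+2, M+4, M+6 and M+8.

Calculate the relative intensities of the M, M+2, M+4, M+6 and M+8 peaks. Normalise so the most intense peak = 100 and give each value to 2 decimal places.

Each Eu atom is independently Eu-151 (p = 0.47810) or Eu-153 (q = 0.52190); the cluster is the binomial expansion (p + q)^4.
P(M) = 0.47810^4 = 0.052249
P(M+2) = 4 × 0.47810^3 × 0.52190^1 = 0.228141
P(M+4) = 6 × 0.47810^2 × 0.52190^2 = 0.373563
P(M+6) = 4 × 0.47810^1 × 0.52190^3 = 0.271857
P(M+8) = 0.52190^4 = 0.074191
The M+4 peak is largest (0.373563); scaling to 100 gives 13.99 : 61.07 : 100.00 : 72.77 : 19.86.

13.99 : 61.07 : 100.00 : 72.77 : 19.86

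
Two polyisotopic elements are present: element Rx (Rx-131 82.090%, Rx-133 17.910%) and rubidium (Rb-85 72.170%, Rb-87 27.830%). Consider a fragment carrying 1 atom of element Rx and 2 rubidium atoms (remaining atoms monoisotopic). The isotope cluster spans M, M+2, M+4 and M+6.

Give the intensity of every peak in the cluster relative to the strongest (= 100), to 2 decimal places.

Element Rx pattern (n=1): 0.8209 : 0.1791
Rubidium pattern (n=2): 0.52085089 : 0.40169822 : 0.07745089
Convolve the two distributions (both contribute in 2-u steps):
  M: 0.8209×0.52085089 = 0.427566
  M+2: 0.8209×0.40169822 + 0.1791×0.52085089 = 0.423038
  M+4: 0.8209×0.07745089 + 0.1791×0.40169822 = 0.135524
  M+6: 0.1791×0.07745089 = 0.013871
Scale to base peak (0.427566) = 100: 100.00 : 98.94 : 31.70 : 3.24

100.00 : 98.94 : 31.70 : 3.24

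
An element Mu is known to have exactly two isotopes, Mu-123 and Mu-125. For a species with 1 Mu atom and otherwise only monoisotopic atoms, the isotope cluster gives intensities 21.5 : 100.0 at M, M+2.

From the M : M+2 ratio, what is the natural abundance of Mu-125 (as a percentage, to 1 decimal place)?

82.3%

If p is the fraction of Mu that is Mu-123, then I(M+2)/I(M) = [C(1,1)·p^0·(1−p)] / p^1 = 1·(1−p)/p = 100.0/21.5 = 4.6512
(1−p)/p = 4.6512/1 = 4.6512  ⇒  p = 1/(1 + 4.6512) = 0.1770
Mu-123: 17.7%, Mu-125: 82.3%.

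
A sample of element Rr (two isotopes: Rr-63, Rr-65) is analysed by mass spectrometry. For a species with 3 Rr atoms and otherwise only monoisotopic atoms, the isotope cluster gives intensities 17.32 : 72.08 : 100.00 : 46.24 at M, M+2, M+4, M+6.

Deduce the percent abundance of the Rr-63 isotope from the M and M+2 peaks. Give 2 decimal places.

41.89%

Write p for the Rr-63 fraction. I(M+2)/I(M) = [C(3,1)·p^2·(1−p)] / p^3 = 3·(1−p)/p = 72.08/17.32 = 4.1617
(1−p)/p = 4.1617/3 = 1.3872  ⇒  p = 1/(1 + 1.3872) = 0.4189
Rr-63: 41.89%, Rr-65: 58.11%.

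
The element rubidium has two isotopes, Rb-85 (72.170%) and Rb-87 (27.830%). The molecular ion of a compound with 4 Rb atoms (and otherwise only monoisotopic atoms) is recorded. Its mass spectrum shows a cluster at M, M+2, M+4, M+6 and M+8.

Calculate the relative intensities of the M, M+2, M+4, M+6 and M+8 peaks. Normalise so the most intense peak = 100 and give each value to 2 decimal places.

64.83 : 100.00 : 57.84 : 14.87 : 1.43

Expanding (0.72170 + 0.27830)^4:
P(M) = 0.72170^4 = 0.271286
P(M+2) = 4 × 0.72170^3 × 0.27830^1 = 0.418450
P(M+4) = 6 × 0.72170^2 × 0.27830^2 = 0.242042
P(M+6) = 4 × 0.72170^1 × 0.27830^3 = 0.062224
P(M+8) = 0.27830^4 = 0.005999
The M+2 peak is largest (0.418450); scaling to 100 gives 64.83 : 100.00 : 57.84 : 14.87 : 1.43.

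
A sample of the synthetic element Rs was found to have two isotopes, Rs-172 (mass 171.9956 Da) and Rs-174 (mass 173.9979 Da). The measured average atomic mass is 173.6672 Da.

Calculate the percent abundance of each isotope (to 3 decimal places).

Writing the weighted mean with unknown fraction x of Rs-172:
171.9956·x + 173.9979·(1 − x) = 173.6672
(171.9956 − 173.9979)·x = 173.6672 − 173.9979
x = -0.3307 / -2.0023 = 0.16516 → 16.516% Rs-172, 83.484% Rs-174.

Rs-172: 16.516%, Rs-174: 83.484%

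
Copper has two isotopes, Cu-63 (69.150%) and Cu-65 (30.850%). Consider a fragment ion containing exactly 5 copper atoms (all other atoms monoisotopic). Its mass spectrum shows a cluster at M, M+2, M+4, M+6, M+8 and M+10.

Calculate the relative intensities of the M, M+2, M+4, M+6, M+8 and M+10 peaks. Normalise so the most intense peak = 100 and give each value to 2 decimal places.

Expanding (0.69150 + 0.30850)^5:
P(M) = 0.69150^5 = 0.158111
P(M+2) = 5 × 0.69150^4 × 0.30850^1 = 0.352691
P(M+4) = 10 × 0.69150^3 × 0.30850^2 = 0.314693
P(M+6) = 10 × 0.69150^2 × 0.30850^3 = 0.140394
P(M+8) = 5 × 0.69150^1 × 0.30850^4 = 0.031317
P(M+10) = 0.30850^5 = 0.002794
The M+2 peak is largest (0.352691); scaling to 100 gives 44.83 : 100.00 : 89.23 : 39.81 : 8.88 : 0.79.

44.83 : 100.00 : 89.23 : 39.81 : 8.88 : 0.79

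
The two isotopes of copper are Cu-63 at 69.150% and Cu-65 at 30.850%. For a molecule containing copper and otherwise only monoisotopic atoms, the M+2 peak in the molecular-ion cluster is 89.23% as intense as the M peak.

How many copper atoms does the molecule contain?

2

For n independent Cu atoms, I(M+2)/I(M) = n · (abundance Cu-65) / (abundance Cu-63) = n · 0.30850/0.69150.
n = 0.8923 × 0.69150/0.30850 = 2.00 ≈ 2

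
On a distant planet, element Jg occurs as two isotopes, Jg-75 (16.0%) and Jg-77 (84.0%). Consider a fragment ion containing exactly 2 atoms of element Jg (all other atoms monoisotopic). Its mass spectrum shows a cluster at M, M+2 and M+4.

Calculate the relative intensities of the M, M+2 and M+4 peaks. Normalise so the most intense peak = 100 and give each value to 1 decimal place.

Expanding (0.160 + 0.840)^2:
P(M) = 0.160^2 = 0.025600
P(M+2) = 2 × 0.160^1 × 0.840^1 = 0.268800
P(M+4) = 0.840^2 = 0.705600
The M+4 peak is largest (0.705600); scaling to 100 gives 3.6 : 38.1 : 100.0.

3.6 : 38.1 : 100.0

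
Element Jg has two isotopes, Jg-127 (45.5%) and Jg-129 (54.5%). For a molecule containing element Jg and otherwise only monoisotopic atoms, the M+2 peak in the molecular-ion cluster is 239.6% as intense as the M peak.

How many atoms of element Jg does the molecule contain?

For n independent Jg atoms, I(M+2)/I(M) = n · (abundance Jg-129) / (abundance Jg-127) = n · 0.545/0.455.
n = 2.396 × 0.455/0.545 = 2.00 ≈ 2

2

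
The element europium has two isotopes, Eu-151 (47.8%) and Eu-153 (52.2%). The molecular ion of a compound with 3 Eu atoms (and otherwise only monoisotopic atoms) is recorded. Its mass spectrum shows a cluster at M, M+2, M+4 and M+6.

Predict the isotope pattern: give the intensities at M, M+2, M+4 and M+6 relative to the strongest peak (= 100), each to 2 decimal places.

27.95 : 91.57 : 100.00 : 36.40

The 3 Eu atoms are independent, so intensities follow the terms of (0.478 + 0.522)^3.
P(M) = 0.478^3 = 0.109215
P(M+2) = 3 × 0.478^2 × 0.522^1 = 0.357806
P(M+4) = 3 × 0.478^1 × 0.522^2 = 0.390742
P(M+6) = 0.522^3 = 0.142237
The M+4 peak is largest (0.390742); scaling to 100 gives 27.95 : 91.57 : 100.00 : 36.40.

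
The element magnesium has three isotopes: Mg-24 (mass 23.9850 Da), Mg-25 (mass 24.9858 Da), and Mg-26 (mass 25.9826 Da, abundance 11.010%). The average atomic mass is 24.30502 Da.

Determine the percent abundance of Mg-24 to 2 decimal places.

The remaining 88.990% is split between Mg-24 (fraction x) and Mg-25 (fraction 0.88990 − x).
Substituting: 23.9850x + 24.9858(0.88990 − x) = 21.44433574
(23.9850 − 24.9858)x = -0.79052768  ⇒  x = 0.78990, y = 0.10000
Mg-24: 78.99%, Mg-25: 10.00%.

78.99%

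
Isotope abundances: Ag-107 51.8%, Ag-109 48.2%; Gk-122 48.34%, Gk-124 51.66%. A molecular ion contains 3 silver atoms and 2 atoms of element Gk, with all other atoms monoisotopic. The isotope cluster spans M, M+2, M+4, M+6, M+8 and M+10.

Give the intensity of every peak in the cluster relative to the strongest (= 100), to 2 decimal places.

10.30 : 50.78 : 100.00 : 98.35 : 48.31 : 9.48

Silver pattern (n=3): 0.13899183 : 0.3879965 : 0.3610315 : 0.11198017
Element Gk pattern (n=2): 0.23367556 : 0.49944888 : 0.26687556
Convolve the two distributions (both contribute in 2-u steps):
  M: 0.13899183×0.23367556 = 0.032479
  M+2: 0.13899183×0.49944888 + 0.3879965×0.23367556 = 0.160085
  M+4: 0.13899183×0.26687556 + 0.3879965×0.49944888 + 0.3610315×0.23367556 = 0.315242
  M+6: 0.3879965×0.26687556 + 0.3610315×0.49944888 + 0.11198017×0.23367556 = 0.310031
  M+8: 0.3610315×0.26687556 + 0.11198017×0.49944888 = 0.152279
  M+10: 0.11198017×0.26687556 = 0.029885
Scale to base peak (0.315242) = 100: 10.30 : 50.78 : 100.00 : 98.35 : 48.31 : 9.48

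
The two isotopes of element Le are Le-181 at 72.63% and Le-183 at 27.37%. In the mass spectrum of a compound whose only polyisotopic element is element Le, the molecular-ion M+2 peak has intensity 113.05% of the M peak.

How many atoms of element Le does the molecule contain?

3

For n independent Le atoms, I(M+2)/I(M) = n · (abundance Le-183) / (abundance Le-181) = n · 0.2737/0.7263.
n = 1.1305 × 0.7263/0.2737 = 3.00 ≈ 3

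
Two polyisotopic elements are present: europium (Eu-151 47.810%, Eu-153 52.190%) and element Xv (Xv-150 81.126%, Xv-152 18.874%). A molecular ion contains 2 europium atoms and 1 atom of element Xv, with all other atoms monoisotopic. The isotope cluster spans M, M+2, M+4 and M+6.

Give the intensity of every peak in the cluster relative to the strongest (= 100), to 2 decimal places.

41.39 : 100.00 : 70.35 : 11.48

Europium pattern (n=2): 0.22857961 : 0.49904078 : 0.27237961
Element Xv pattern (n=1): 0.81126 : 0.18874
Convolve the two distributions (both contribute in 2-u steps):
  M: 0.22857961×0.81126 = 0.185437
  M+2: 0.22857961×0.18874 + 0.49904078×0.81126 = 0.447994
  M+4: 0.49904078×0.18874 + 0.27237961×0.81126 = 0.315160
  M+6: 0.27237961×0.18874 = 0.051409
Scale to base peak (0.447994) = 100: 41.39 : 100.00 : 70.35 : 11.48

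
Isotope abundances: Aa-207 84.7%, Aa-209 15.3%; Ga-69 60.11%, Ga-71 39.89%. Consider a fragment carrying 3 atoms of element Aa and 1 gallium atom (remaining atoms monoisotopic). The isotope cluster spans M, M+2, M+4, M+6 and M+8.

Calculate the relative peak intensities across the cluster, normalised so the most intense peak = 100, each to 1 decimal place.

83.0 : 100.0 : 38.0 : 5.9 : 0.3

Element Aa pattern (n=3): 0.60764542 : 0.32929073 : 0.05948227 : 0.00358158
Gallium pattern (n=1): 0.6011 : 0.3989
Convolve the two distributions (both contribute in 2-u steps):
  M: 0.60764542×0.6011 = 0.365256
  M+2: 0.60764542×0.3989 + 0.32929073×0.6011 = 0.440326
  M+4: 0.32929073×0.3989 + 0.05948227×0.6011 = 0.167109
  M+6: 0.05948227×0.3989 + 0.00358158×0.6011 = 0.025880
  M+8: 0.00358158×0.3989 = 0.001429
Scale to base peak (0.440326) = 100: 83.0 : 100.0 : 38.0 : 5.9 : 0.3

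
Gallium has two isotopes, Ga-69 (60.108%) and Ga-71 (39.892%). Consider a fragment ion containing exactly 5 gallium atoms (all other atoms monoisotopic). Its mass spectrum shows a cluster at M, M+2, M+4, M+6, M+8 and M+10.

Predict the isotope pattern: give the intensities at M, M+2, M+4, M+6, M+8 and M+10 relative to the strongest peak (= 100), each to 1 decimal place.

22.7 : 75.3 : 100.0 : 66.4 : 22.0 : 2.9

The 5 Ga atoms are independent, so intensities follow the terms of (0.60108 + 0.39892)^5.
P(M) = 0.60108^5 = 0.078462
P(M+2) = 5 × 0.60108^4 × 0.39892^1 = 0.260366
P(M+4) = 10 × 0.60108^3 × 0.39892^2 = 0.345596
P(M+6) = 10 × 0.60108^2 × 0.39892^3 = 0.229362
P(M+8) = 5 × 0.60108^1 × 0.39892^4 = 0.076111
P(M+10) = 0.39892^5 = 0.010103
The M+4 peak is largest (0.345596); scaling to 100 gives 22.7 : 75.3 : 100.0 : 66.4 : 22.0 : 2.9.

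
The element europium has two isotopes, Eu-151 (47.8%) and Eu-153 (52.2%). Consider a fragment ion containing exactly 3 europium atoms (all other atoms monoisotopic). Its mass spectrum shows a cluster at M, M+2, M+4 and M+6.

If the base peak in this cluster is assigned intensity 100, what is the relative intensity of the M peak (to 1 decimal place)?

28.0

(0.478 + 0.522)^3 gives M 0.1092, M+2 0.3578, M+4 0.3907, M+6 0.1422; the largest is M+4.
P(M+4) = C(3,2) × 0.478^1 × 0.522^2 = 3 × 0.4780 × 0.272484 = 0.390742 (base)
P(M) = C(3,0) × 0.478^3 × 0.522^0 = 1 × 0.10921535 × 1.0000 = 0.109215
Relative intensity = 0.109215 / 0.390742 × 100 = 28.0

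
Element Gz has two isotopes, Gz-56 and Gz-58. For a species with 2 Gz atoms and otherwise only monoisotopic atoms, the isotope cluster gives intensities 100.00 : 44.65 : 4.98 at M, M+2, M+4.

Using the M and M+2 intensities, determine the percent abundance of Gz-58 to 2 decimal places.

18.25%

Write p for the Gz-56 fraction. I(M+2)/I(M) = [C(2,1)·p^1·(1−p)] / p^2 = 2·(1−p)/p = 44.65/100.00 = 0.4465
(1−p)/p = 0.4465/2 = 0.2233  ⇒  p = 1/(1 + 0.2233) = 0.8175
Gz-56: 81.75%, Gz-58: 18.25%.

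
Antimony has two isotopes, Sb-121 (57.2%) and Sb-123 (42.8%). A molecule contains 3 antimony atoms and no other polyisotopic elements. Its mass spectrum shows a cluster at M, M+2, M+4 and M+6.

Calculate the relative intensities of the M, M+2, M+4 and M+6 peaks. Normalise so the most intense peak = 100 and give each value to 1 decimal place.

44.5 : 100.0 : 74.8 : 18.7

Each Sb atom is independently Sb-121 (p = 0.572) or Sb-123 (q = 0.428); the cluster is the binomial expansion (p + q)^3.
P(M) = 0.572^3 = 0.187149
P(M+2) = 3 × 0.572^2 × 0.428^1 = 0.420104
P(M+4) = 3 × 0.572^1 × 0.428^2 = 0.314344
P(M+6) = 0.428^3 = 0.078403
The M+2 peak is largest (0.420104); scaling to 100 gives 44.5 : 100.0 : 74.8 : 18.7.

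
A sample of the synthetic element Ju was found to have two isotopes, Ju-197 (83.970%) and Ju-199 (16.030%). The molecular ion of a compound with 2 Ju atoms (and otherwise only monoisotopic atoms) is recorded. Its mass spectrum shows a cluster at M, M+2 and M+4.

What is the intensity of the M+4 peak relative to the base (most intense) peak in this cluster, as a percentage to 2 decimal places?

3.64%

Term probabilities: M 0.7051, M+2 0.2692, M+4 0.0257. Base peak = M.
P(M) = C(2,0) × 0.83970^2 × 0.16030^0 = 1 × 0.70509609 × 1.0000 = 0.705096 (base)
P(M+4) = C(2,2) × 0.83970^0 × 0.16030^2 = 1 × 1.0000 × 0.02569609 = 0.025696
Relative intensity = 0.025696 / 0.705096 × 100 = 3.64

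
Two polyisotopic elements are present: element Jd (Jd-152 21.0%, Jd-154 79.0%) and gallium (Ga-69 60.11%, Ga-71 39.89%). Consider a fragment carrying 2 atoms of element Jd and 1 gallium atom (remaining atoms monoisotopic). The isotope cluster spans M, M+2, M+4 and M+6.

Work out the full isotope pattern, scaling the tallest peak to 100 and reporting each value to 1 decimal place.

Element Jd pattern (n=2): 0.0441 : 0.3318 : 0.6241
Gallium pattern (n=1): 0.6011 : 0.3989
Convolve the two distributions (both contribute in 2-u steps):
  M: 0.0441×0.6011 = 0.026509
  M+2: 0.0441×0.3989 + 0.3318×0.6011 = 0.217036
  M+4: 0.3318×0.3989 + 0.6241×0.6011 = 0.507502
  M+6: 0.6241×0.3989 = 0.248953
Scale to base peak (0.507502) = 100: 5.2 : 42.8 : 100.0 : 49.1

5.2 : 42.8 : 100.0 : 49.1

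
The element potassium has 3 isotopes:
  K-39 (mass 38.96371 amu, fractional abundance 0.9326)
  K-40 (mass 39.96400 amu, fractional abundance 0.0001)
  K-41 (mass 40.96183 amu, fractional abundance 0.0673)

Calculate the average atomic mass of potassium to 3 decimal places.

Ar = Σ fᵢ·mᵢ = 0.9326 × 38.96371 + 0.0001 × 39.96400 + 0.0673 × 40.96183
= 36.337556 + 0.003996 + 2.756731 = 39.098283 amu

39.098 amu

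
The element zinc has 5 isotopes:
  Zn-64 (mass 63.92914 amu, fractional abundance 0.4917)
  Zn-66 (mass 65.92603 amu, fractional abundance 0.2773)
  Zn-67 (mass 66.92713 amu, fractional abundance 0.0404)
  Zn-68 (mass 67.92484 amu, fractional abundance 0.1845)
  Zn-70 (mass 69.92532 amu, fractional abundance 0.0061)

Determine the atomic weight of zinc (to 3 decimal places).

65.378 amu

Average mass = Σ (abundance × isotope mass) = 0.4917 × 63.92914 + 0.2773 × 65.92603 + 0.0404 × 66.92713 + 0.1845 × 67.92484 + 0.0061 × 69.92532
= 31.433958 + 18.281288 + 2.703856 + 12.532133 + 0.426544 = 65.377779 amu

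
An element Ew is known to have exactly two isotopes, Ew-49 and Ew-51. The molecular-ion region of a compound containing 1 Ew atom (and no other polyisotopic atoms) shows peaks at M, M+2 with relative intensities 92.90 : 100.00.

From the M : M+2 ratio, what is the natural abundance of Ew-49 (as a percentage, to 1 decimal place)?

48.2%

If p is the fraction of Ew that is Ew-49, then I(M+2)/I(M) = [C(1,1)·p^0·(1−p)] / p^1 = 1·(1−p)/p = 100.00/92.90 = 1.0764
(1−p)/p = 1.0764/1 = 1.0764  ⇒  p = 1/(1 + 1.0764) = 0.4816
Ew-49: 48.2%, Ew-51: 51.8%.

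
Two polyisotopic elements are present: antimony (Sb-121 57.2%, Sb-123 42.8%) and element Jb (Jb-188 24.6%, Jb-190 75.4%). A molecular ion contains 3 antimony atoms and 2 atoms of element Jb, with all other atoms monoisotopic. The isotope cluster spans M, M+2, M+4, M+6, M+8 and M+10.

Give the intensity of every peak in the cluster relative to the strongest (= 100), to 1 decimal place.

3.1 : 26.3 : 78.1 : 100.0 : 57.7 : 12.4

Antimony pattern (n=3): 0.18714925 : 0.42010426 : 0.31434374 : 0.07840275
Element Jb pattern (n=2): 0.060516 : 0.370968 : 0.568516
Convolve the two distributions (both contribute in 2-u steps):
  M: 0.18714925×0.060516 = 0.011326
  M+2: 0.18714925×0.370968 + 0.42010426×0.060516 = 0.094849
  M+4: 0.18714925×0.568516 + 0.42010426×0.370968 + 0.31434374×0.060516 = 0.281265
  M+6: 0.42010426×0.568516 + 0.31434374×0.370968 + 0.07840275×0.060516 = 0.360192
  M+8: 0.31434374×0.568516 + 0.07840275×0.370968 = 0.207794
  M+10: 0.07840275×0.568516 = 0.044573
Scale to base peak (0.360192) = 100: 3.1 : 26.3 : 78.1 : 100.0 : 57.7 : 12.4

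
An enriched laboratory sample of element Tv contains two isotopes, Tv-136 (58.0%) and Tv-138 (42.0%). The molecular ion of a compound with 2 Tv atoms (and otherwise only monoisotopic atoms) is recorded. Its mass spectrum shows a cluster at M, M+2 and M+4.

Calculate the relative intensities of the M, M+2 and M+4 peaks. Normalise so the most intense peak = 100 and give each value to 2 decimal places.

Expanding (0.580 + 0.420)^2:
P(M) = 0.580^2 = 0.336400
P(M+2) = 2 × 0.580^1 × 0.420^1 = 0.487200
P(M+4) = 0.420^2 = 0.176400
The M+2 peak is largest (0.487200); scaling to 100 gives 69.05 : 100.00 : 36.21.

69.05 : 100.00 : 36.21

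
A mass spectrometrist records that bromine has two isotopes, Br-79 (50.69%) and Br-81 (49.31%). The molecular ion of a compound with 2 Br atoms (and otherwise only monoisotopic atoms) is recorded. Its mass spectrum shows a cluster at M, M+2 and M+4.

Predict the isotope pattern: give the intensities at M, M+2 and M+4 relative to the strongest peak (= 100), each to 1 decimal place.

51.4 : 100.0 : 48.6

Expanding (0.5069 + 0.4931)^2:
P(M) = 0.5069^2 = 0.256948
P(M+2) = 2 × 0.5069^1 × 0.4931^1 = 0.499905
P(M+4) = 0.4931^2 = 0.243148
The M+2 peak is largest (0.499905); scaling to 100 gives 51.4 : 100.0 : 48.6.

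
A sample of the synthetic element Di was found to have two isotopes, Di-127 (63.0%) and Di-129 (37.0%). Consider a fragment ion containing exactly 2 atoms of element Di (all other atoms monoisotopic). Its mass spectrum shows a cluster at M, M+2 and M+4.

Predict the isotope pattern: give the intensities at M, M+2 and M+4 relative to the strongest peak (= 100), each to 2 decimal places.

The 2 Di atoms are independent, so intensities follow the terms of (0.630 + 0.370)^2.
P(M) = 0.630^2 = 0.396900
P(M+2) = 2 × 0.630^1 × 0.370^1 = 0.466200
P(M+4) = 0.370^2 = 0.136900
The M+2 peak is largest (0.466200); scaling to 100 gives 85.14 : 100.00 : 29.37.

85.14 : 100.00 : 29.37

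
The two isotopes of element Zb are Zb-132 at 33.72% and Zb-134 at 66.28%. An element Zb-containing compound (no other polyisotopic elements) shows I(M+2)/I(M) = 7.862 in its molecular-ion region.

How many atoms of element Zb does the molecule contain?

The M+2/M ratio from n Zb atoms is n · q/p = n · 0.6628/0.3372.
n = 7.862 × 0.3372/0.6628 = 4.00 ≈ 4

4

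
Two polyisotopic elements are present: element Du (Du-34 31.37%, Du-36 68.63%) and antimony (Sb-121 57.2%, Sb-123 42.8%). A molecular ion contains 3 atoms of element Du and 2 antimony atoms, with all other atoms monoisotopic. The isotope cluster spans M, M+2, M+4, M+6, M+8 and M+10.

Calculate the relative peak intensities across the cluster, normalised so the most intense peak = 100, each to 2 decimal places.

2.81 : 22.62 : 69.43 : 100.00 : 66.54 : 16.45

Element Du pattern (n=3): 0.03087049 : 0.20261159 : 0.44326534 : 0.32325258
Antimony pattern (n=2): 0.327184 : 0.489632 : 0.183184
Convolve the two distributions (both contribute in 2-u steps):
  M: 0.03087049×0.327184 = 0.010100
  M+2: 0.03087049×0.489632 + 0.20261159×0.327184 = 0.081406
  M+4: 0.03087049×0.183184 + 0.20261159×0.489632 + 0.44326534×0.327184 = 0.249889
  M+6: 0.20261159×0.183184 + 0.44326534×0.489632 + 0.32325258×0.327184 = 0.359915
  M+8: 0.44326534×0.183184 + 0.32325258×0.489632 = 0.239474
  M+10: 0.32325258×0.183184 = 0.059215
Scale to base peak (0.359915) = 100: 2.81 : 22.62 : 69.43 : 100.00 : 66.54 : 16.45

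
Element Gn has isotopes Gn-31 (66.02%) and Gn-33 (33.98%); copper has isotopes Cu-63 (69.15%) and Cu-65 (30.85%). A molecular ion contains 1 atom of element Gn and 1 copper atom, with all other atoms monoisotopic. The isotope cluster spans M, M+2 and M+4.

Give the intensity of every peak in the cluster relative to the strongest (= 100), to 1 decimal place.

100.0 : 96.1 : 23.0

Element Gn pattern (n=1): 0.6602 : 0.3398
Copper pattern (n=1): 0.6915 : 0.3085
Convolve the two distributions (both contribute in 2-u steps):
  M: 0.6602×0.6915 = 0.456528
  M+2: 0.6602×0.3085 + 0.3398×0.6915 = 0.438643
  M+4: 0.3398×0.3085 = 0.104828
Scale to base peak (0.456528) = 100: 100.0 : 96.1 : 23.0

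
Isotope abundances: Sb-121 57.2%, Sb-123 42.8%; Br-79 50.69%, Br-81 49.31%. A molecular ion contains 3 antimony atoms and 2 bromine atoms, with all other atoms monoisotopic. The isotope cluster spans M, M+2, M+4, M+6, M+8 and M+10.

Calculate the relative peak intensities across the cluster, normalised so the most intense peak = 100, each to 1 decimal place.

14.3 : 59.9 : 100.0 : 83.1 : 34.4 : 5.7

Antimony pattern (n=3): 0.18714925 : 0.42010426 : 0.31434374 : 0.07840275
Bromine pattern (n=2): 0.25694761 : 0.49990478 : 0.24314761
Convolve the two distributions (both contribute in 2-u steps):
  M: 0.18714925×0.25694761 = 0.048088
  M+2: 0.18714925×0.49990478 + 0.42010426×0.25694761 = 0.201502
  M+4: 0.18714925×0.24314761 + 0.42010426×0.49990478 + 0.31434374×0.25694761 = 0.336287
  M+6: 0.42010426×0.24314761 + 0.31434374×0.49990478 + 0.07840275×0.25694761 = 0.279435
  M+8: 0.31434374×0.24314761 + 0.07840275×0.49990478 = 0.115626
  M+10: 0.07840275×0.24314761 = 0.019063
Scale to base peak (0.336287) = 100: 14.3 : 59.9 : 100.0 : 83.1 : 34.4 : 5.7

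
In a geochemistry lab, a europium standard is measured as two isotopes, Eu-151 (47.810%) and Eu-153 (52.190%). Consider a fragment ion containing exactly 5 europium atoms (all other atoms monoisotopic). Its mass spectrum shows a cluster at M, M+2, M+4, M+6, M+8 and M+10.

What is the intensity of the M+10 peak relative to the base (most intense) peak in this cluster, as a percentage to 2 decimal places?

Term probabilities: M 0.0250, M+2 0.1363, M+4 0.2977, M+6 0.3249, M+8 0.1774, M+10 0.0387. Base peak = M+6.
P(M+6) = C(5,3) × 0.47810^2 × 0.52190^3 = 10 × 0.22857961 × 0.14215492 = 0.324937 (base)
P(M+10) = C(5,5) × 0.47810^0 × 0.52190^5 = 1 × 1.0000 × 0.0387201 = 0.038720
Relative intensity = 0.038720 / 0.324937 × 100 = 11.92

11.92%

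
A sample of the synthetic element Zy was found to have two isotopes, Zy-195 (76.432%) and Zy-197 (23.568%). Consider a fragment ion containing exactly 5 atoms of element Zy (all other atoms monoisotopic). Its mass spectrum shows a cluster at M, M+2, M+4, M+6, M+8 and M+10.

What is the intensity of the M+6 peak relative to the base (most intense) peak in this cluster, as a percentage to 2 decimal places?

(0.76432 + 0.23568)^5 gives M 0.2608, M+2 0.4022, M+4 0.2480, M+6 0.0765, M+8 0.0118, M+10 0.0007; the largest is M+2.
P(M+2) = C(5,1) × 0.76432^4 × 0.23568^1 = 5 × 0.34127219 × 0.23568 = 0.402155 (base)
P(M+6) = C(5,3) × 0.76432^2 × 0.23568^3 = 10 × 0.58418506 × 0.01309086 = 0.076475
Relative intensity = 0.076475 / 0.402155 × 100 = 19.02

19.02%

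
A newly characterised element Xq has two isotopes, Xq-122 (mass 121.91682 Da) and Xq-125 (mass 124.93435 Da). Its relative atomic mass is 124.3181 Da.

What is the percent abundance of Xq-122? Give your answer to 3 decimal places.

20.422%

With x = fraction of Xq-122 (so Xq-125 is 1 − x):
121.91682·x + 124.93435·(1 − x) = 124.3181
(121.91682 − 124.93435)·x = 124.3181 − 124.93435
x = -0.61625 / -3.01753 = 0.20422 → 20.422% Xq-122, 79.578% Xq-125.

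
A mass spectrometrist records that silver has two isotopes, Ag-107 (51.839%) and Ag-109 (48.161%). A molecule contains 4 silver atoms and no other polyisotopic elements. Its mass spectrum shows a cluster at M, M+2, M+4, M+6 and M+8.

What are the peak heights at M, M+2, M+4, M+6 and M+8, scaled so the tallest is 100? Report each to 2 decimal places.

19.31 : 71.76 : 100.00 : 61.94 : 14.39

Each Ag atom is independently Ag-107 (p = 0.51839) or Ag-109 (q = 0.48161); the cluster is the binomial expansion (p + q)^4.
P(M) = 0.51839^4 = 0.072215
P(M+2) = 4 × 0.51839^3 × 0.48161^1 = 0.268365
P(M+4) = 6 × 0.51839^2 × 0.48161^2 = 0.373986
P(M+6) = 4 × 0.51839^1 × 0.48161^3 = 0.231634
P(M+8) = 0.48161^4 = 0.053800
The M+4 peak is largest (0.373986); scaling to 100 gives 19.31 : 71.76 : 100.00 : 61.94 : 14.39.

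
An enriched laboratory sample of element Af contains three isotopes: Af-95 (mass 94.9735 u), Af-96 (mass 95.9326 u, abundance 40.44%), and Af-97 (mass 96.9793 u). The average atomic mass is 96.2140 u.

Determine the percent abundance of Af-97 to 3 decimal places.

42.509%

The remaining 59.56% is split between Af-95 (fraction x) and Af-97 (fraction 0.5956 − x).
Substituting: 94.9735x + 96.9793(0.5956 − x) = 57.41885656
(94.9735 − 96.9793)x = -0.34201452  ⇒  x = 0.17051, y = 0.42509
Af-95: 17.051%, Af-97: 42.509%.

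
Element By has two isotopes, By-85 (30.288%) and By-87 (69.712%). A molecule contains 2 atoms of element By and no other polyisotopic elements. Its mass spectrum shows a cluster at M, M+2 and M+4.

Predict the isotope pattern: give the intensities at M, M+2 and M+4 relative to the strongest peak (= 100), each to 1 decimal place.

Each By atom is independently By-85 (p = 0.30288) or By-87 (q = 0.69712); the cluster is the binomial expansion (p + q)^2.
P(M) = 0.30288^2 = 0.091736
P(M+2) = 2 × 0.30288^1 × 0.69712^1 = 0.422287
P(M+4) = 0.69712^2 = 0.485976
The M+4 peak is largest (0.485976); scaling to 100 gives 18.9 : 86.9 : 100.0.

18.9 : 86.9 : 100.0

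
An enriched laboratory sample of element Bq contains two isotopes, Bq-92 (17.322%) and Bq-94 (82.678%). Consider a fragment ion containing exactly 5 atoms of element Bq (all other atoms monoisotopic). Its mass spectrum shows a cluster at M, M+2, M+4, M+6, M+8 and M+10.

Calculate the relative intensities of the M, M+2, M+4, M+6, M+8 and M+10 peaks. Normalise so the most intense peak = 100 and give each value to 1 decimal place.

The 5 Bq atoms are independent, so intensities follow the terms of (0.17322 + 0.82678)^5.
P(M) = 0.17322^5 = 0.000156
P(M+2) = 5 × 0.17322^4 × 0.82678^1 = 0.003722
P(M+4) = 10 × 0.17322^3 × 0.82678^2 = 0.035528
P(M+6) = 10 × 0.17322^2 × 0.82678^3 = 0.169577
P(M+8) = 5 × 0.17322^1 × 0.82678^4 = 0.404695
P(M+10) = 0.82678^5 = 0.386322
The M+8 peak is largest (0.404695); scaling to 100 gives 0.0 : 0.9 : 8.8 : 41.9 : 100.0 : 95.5.

0.0 : 0.9 : 8.8 : 41.9 : 100.0 : 95.5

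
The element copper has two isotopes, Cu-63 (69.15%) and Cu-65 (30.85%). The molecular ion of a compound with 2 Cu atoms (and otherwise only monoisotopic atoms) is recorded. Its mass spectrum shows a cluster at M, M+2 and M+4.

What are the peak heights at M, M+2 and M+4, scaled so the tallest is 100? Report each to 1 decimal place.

The 2 Cu atoms are independent, so intensities follow the terms of (0.6915 + 0.3085)^2.
P(M) = 0.6915^2 = 0.478172
P(M+2) = 2 × 0.6915^1 × 0.3085^1 = 0.426656
P(M+4) = 0.3085^2 = 0.095172
The M peak is largest (0.478172); scaling to 100 gives 100.0 : 89.2 : 19.9.

100.0 : 89.2 : 19.9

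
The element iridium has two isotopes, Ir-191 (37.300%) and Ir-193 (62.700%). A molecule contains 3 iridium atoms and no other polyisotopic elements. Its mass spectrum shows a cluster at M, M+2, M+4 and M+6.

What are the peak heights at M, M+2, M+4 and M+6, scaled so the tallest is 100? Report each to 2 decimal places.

11.80 : 59.49 : 100.00 : 56.03

Expanding (0.37300 + 0.62700)^3:
P(M) = 0.37300^3 = 0.051895
P(M+2) = 3 × 0.37300^2 × 0.62700^1 = 0.261702
P(M+4) = 3 × 0.37300^1 × 0.62700^2 = 0.439911
P(M+6) = 0.62700^3 = 0.246492
The M+4 peak is largest (0.439911); scaling to 100 gives 11.80 : 59.49 : 100.00 : 56.03.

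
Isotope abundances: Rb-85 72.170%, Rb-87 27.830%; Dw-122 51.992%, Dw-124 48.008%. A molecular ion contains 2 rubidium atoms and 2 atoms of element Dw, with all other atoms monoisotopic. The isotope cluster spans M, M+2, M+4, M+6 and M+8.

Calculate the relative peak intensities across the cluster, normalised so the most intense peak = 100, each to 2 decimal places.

Rubidium pattern (n=2): 0.52085089 : 0.40169822 : 0.07745089
Element Dw pattern (n=2): 0.27031681 : 0.49920639 : 0.23047681
Convolve the two distributions (both contribute in 2-u steps):
  M: 0.52085089×0.27031681 = 0.140795
  M+2: 0.52085089×0.49920639 + 0.40169822×0.27031681 = 0.368598
  M+4: 0.52085089×0.23047681 + 0.40169822×0.49920639 + 0.07745089×0.27031681 = 0.341511
  M+6: 0.40169822×0.23047681 + 0.07745089×0.49920639 = 0.131246
  M+8: 0.07745089×0.23047681 = 0.017851
Scale to base peak (0.368598) = 100: 38.20 : 100.00 : 92.65 : 35.61 : 4.84

38.20 : 100.00 : 92.65 : 35.61 : 4.84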